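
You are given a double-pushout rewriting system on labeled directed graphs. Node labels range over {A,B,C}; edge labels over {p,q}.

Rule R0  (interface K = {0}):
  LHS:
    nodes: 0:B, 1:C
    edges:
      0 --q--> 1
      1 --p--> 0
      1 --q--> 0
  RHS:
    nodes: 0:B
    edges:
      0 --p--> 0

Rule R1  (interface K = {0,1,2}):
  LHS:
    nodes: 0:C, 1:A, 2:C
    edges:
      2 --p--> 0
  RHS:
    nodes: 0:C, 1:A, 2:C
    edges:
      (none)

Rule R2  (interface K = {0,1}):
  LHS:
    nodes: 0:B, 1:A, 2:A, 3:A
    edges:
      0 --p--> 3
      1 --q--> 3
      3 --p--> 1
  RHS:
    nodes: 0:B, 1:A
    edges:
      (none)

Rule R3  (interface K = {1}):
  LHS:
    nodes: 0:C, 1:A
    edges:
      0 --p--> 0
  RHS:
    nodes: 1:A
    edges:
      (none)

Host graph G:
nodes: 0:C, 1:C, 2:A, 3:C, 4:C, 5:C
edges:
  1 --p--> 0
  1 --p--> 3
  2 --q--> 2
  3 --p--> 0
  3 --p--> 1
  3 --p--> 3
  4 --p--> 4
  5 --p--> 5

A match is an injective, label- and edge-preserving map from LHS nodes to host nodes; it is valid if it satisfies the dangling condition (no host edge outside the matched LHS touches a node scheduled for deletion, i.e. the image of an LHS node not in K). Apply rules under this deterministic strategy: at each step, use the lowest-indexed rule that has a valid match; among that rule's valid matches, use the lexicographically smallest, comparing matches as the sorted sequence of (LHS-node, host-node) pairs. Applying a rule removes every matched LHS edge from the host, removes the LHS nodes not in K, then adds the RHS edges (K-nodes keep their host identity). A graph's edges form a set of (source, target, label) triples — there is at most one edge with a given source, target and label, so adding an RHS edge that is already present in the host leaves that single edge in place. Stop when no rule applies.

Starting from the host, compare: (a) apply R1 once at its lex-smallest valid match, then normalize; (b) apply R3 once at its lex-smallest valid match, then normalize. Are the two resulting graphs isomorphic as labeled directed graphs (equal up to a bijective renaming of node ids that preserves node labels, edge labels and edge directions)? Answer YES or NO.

Answer: YES

Derivation:
branch R1-first: apply at {0↦0, 1↦2, 2↦1} → |E|=7, then 6 more step(s) → NF |V|=3 |E|=1 V={0:C, 1:C, 2:A} E=2-q->2
branch R3-first: apply at {0↦4, 1↦2} → |E|=7, then 6 more step(s) → NF |V|=3 |E|=1 V={0:C, 1:C, 2:A} E=2-q->2
graphs isomorphic (equal up to label-preserving node renaming)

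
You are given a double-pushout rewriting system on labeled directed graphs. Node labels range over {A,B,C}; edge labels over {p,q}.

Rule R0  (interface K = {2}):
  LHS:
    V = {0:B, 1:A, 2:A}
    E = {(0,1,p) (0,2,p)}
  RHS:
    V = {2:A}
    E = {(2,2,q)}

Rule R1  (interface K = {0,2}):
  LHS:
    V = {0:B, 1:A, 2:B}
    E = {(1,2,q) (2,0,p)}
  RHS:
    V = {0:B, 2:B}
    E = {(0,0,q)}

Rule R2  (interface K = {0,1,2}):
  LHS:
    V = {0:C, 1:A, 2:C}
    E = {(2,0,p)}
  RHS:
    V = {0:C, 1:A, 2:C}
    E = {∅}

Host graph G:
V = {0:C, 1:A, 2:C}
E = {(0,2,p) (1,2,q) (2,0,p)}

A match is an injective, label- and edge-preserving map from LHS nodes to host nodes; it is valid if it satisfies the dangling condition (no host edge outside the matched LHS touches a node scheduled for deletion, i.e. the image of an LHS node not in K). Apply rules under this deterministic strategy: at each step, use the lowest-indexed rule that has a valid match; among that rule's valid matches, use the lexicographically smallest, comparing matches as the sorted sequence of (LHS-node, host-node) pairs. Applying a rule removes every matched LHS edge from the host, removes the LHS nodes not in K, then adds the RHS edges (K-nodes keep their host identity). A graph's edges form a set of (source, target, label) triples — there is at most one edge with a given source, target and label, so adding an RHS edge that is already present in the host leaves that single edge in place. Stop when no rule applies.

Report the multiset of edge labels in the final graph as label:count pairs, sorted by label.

Answer: q:1

Rewrite trace:
initial: |V|=3 |E|=3  E = 0-p->2 1-q->2 2-p->0
step 1: apply R2 at {0↦0, 1↦1, 2↦2}  → |V|=3 |E|=2  E = 0-p->2 1-q->2
step 2: apply R2 at {0↦2, 1↦1, 2↦0}  → |V|=3 |E|=1  E = 1-q->2
halt: no rule applies after step 2
NF edges: [(1, 2, 'q')]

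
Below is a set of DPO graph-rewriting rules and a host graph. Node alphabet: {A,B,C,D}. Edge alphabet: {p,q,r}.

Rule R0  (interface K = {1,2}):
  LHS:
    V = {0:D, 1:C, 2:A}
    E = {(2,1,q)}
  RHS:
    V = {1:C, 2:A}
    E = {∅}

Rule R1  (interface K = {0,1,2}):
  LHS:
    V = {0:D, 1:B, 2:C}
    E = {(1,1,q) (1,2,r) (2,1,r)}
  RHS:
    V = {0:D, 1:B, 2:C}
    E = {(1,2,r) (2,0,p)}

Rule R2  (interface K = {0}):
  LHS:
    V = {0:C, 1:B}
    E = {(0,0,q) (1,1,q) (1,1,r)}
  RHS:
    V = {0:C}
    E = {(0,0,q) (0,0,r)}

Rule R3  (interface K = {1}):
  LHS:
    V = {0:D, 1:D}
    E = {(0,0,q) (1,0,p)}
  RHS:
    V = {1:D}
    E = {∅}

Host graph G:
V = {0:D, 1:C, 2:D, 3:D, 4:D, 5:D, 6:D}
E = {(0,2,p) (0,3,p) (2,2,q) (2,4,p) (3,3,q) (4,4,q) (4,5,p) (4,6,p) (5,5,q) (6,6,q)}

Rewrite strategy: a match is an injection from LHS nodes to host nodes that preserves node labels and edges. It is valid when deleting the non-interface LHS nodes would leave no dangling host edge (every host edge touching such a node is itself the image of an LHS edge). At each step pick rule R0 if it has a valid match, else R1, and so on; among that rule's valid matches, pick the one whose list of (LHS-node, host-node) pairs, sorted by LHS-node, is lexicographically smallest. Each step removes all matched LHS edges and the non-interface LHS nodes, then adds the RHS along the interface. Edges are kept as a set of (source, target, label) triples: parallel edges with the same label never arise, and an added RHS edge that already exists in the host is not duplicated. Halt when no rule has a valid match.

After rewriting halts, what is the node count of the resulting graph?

initial: |V|=7 |E|=10  E = 0-p->2 0-p->3 2-q->2 2-p->4 3-q->3 4-q->4 4-p->5 4-p->6 5-q->5 6-q->6
step 1: apply R3 at {0↦3, 1↦0}  → |V|=6 |E|=8  E = 0-p->2 2-q->2 2-p->4 4-q->4 4-p->5 4-p->6 5-q->5 6-q->6
step 2: apply R3 at {0↦5, 1↦4}  → |V|=5 |E|=6  E = 0-p->2 2-q->2 2-p->4 4-q->4 4-p->6 6-q->6
step 3: apply R3 at {0↦6, 1↦4}  → |V|=4 |E|=4  E = 0-p->2 2-q->2 2-p->4 4-q->4
step 4: apply R3 at {0↦4, 1↦2}  → |V|=3 |E|=2  E = 0-p->2 2-q->2
step 5: apply R3 at {0↦2, 1↦0}  → |V|=2 |E|=0  E = ∅
final graph: no rule applies after step 5
NF nodes: {0:D, 1:C}

Answer: 2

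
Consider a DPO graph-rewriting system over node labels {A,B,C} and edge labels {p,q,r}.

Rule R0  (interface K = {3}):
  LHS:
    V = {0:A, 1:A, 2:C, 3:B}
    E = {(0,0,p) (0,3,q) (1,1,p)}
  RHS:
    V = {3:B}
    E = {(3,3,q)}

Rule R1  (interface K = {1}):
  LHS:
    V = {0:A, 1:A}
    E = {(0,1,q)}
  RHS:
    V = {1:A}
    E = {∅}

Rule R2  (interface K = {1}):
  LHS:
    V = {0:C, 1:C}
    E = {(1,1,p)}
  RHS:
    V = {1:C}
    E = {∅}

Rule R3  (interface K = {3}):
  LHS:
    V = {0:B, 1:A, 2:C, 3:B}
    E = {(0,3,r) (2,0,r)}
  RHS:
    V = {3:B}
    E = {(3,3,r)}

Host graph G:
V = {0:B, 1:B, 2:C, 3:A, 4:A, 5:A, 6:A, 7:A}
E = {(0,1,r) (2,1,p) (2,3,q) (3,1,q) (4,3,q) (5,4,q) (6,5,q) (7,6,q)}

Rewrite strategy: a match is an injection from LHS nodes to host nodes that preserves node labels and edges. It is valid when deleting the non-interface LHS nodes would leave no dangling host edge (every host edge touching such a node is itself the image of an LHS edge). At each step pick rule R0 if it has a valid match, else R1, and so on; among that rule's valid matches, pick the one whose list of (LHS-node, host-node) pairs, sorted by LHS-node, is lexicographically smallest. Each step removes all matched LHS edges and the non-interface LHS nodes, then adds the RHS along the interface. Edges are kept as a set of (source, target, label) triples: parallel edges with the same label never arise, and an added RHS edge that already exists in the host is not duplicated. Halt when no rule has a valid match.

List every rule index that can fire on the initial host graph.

Answer: [R1]

Rewrite trace:
R0: no valid match — LHS pattern not found
R1: 1 valid match — {0↦7, 1↦6}
R2: no valid match — LHS pattern not found
R3: no valid match — LHS pattern not found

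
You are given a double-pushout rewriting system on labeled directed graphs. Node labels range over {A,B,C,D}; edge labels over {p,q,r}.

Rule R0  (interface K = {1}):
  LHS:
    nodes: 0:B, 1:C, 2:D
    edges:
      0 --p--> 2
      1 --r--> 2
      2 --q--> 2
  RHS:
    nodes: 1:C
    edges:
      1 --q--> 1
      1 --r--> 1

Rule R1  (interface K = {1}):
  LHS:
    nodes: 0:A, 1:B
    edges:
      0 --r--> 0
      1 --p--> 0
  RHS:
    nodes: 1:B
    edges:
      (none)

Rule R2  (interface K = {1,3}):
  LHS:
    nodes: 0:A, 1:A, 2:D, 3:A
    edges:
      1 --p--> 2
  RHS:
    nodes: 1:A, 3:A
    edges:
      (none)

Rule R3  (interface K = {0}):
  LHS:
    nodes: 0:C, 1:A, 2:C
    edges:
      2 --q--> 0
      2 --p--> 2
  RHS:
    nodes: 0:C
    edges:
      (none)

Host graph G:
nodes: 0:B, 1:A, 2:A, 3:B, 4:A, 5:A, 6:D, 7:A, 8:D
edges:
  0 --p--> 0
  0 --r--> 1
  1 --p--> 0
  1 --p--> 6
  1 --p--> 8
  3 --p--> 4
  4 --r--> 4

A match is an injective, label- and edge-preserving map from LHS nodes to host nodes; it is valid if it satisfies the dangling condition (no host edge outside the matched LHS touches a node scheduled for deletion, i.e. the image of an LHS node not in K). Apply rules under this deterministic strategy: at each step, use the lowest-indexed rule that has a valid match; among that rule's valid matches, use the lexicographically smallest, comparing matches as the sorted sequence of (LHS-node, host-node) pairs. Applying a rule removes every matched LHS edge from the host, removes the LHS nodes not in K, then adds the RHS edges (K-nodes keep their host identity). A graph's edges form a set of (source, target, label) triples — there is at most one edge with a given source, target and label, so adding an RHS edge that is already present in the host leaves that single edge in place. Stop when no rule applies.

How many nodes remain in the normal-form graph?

[0] host  ⇒  9 nodes, 7 edges  {0-p->0 0-r->1 1-p->0 1-p->6 1-p->8 3-p->4 4-r->4}
[1] R1 @ {0↦4, 1↦3}  ⇒  8 nodes, 5 edges  {0-p->0 0-r->1 1-p->0 1-p->6 1-p->8}
[2] R2 @ {0↦2, 1↦1, 2↦6, 3↦5}  ⇒  6 nodes, 4 edges  {0-p->0 0-r->1 1-p->0 1-p->8}
[3] R2 @ {0↦5, 1↦1, 2↦8, 3↦7}  ⇒  4 nodes, 3 edges  {0-p->0 0-r->1 1-p->0}
final graph: no rule applies after step 3
NF nodes: {0:B, 1:A, 3:B, 7:A}

Answer: 4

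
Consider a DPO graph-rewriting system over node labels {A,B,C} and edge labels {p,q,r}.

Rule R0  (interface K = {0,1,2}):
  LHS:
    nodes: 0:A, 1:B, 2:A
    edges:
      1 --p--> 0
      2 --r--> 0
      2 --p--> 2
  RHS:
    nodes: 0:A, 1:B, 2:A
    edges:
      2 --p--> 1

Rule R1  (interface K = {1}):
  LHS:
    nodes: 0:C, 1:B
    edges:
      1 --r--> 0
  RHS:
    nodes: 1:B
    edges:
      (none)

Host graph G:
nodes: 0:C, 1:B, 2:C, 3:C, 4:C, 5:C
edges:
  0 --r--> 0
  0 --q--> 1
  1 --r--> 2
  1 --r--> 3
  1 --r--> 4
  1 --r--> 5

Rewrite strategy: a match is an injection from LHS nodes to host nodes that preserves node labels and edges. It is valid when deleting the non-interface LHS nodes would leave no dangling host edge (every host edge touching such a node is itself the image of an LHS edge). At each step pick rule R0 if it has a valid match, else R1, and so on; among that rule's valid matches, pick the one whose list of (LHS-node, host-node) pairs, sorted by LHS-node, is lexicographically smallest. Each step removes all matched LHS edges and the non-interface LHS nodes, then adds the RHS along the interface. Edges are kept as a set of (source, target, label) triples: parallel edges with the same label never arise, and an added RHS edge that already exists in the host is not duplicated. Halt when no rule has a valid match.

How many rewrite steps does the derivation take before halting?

Answer: 4

Steps:
initial: |V|=6 |E|=6  E = 0-r->0 0-q->1 1-r->2 1-r->3 1-r->4 1-r->5
step 1: apply R1 at {0↦2, 1↦1}  → |V|=5 |E|=5  E = 0-r->0 0-q->1 1-r->3 1-r->4 1-r->5
step 2: apply R1 at {0↦3, 1↦1}  → |V|=4 |E|=4  E = 0-r->0 0-q->1 1-r->4 1-r->5
step 3: apply R1 at {0↦4, 1↦1}  → |V|=3 |E|=3  E = 0-r->0 0-q->1 1-r->5
step 4: apply R1 at {0↦5, 1↦1}  → |V|=2 |E|=2  E = 0-r->0 0-q->1
normal form: no rule applies after step 4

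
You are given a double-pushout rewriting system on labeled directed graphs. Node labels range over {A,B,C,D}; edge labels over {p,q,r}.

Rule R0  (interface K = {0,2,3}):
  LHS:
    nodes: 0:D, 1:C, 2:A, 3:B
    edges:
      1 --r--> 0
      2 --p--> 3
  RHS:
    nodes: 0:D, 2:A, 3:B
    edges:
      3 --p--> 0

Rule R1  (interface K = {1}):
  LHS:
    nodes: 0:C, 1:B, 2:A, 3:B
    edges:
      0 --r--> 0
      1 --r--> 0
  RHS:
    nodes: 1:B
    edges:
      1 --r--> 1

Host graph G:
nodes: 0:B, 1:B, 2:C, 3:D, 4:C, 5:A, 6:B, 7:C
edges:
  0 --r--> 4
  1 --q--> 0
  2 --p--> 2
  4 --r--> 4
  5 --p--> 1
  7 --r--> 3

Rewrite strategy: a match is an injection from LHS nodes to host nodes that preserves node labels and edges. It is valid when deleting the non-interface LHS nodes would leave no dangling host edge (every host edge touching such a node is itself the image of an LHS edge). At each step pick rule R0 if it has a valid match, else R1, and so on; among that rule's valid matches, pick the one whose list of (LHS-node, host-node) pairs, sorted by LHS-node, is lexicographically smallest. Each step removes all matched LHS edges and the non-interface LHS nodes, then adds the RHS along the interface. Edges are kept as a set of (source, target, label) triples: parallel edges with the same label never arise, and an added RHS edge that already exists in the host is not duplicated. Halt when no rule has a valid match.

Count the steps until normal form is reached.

Answer: 2

Steps:
start.  V:8 E:6  edges: 0-r->4 1-q->0 2-p->2 4-r->4 5-p->1 7-r->3
1. fire R0 via {0↦3, 1↦7, 2↦5, 3↦1}  →  V:7 E:5  edges: 0-r->4 1-q->0 1-p->3 2-p->2 4-r->4
2. fire R1 via {0↦4, 1↦0, 2↦5, 3↦6}  →  V:4 E:4  edges: 0-r->0 1-q->0 1-p->3 2-p->2
normal form: no rule applies after step 2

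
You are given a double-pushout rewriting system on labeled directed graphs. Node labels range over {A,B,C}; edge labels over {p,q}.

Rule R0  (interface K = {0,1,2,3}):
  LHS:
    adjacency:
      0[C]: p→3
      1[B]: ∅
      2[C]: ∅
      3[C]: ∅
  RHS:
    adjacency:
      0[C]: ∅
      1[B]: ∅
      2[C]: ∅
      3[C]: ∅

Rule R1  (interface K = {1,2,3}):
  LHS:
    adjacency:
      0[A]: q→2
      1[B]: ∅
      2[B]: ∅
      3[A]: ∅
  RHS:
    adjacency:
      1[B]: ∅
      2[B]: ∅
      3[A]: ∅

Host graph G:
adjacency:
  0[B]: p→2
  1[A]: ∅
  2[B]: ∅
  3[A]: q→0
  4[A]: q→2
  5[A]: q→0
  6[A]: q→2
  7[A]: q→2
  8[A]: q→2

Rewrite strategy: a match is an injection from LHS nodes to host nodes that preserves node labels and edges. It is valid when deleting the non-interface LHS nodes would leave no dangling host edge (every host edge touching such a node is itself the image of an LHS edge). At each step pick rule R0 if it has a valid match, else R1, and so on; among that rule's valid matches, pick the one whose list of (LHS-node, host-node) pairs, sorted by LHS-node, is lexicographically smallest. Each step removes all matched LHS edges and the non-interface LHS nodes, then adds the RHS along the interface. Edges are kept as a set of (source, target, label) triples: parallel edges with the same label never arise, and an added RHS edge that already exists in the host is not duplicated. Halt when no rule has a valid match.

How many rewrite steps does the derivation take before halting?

Answer: 6

Steps:
start.  V:9 E:7  edges: 0-p->2 3-q->0 4-q->2 5-q->0 6-q->2 7-q->2 8-q->2
1. fire R1 via {0↦3, 1↦2, 2↦0, 3↦1}  →  V:8 E:6  edges: 0-p->2 4-q->2 5-q->0 6-q->2 7-q->2 8-q->2
2. fire R1 via {0↦4, 1↦0, 2↦2, 3↦1}  →  V:7 E:5  edges: 0-p->2 5-q->0 6-q->2 7-q->2 8-q->2
3. fire R1 via {0↦5, 1↦2, 2↦0, 3↦1}  →  V:6 E:4  edges: 0-p->2 6-q->2 7-q->2 8-q->2
4. fire R1 via {0↦6, 1↦0, 2↦2, 3↦1}  →  V:5 E:3  edges: 0-p->2 7-q->2 8-q->2
5. fire R1 via {0↦7, 1↦0, 2↦2, 3↦1}  →  V:4 E:2  edges: 0-p->2 8-q->2
6. fire R1 via {0↦8, 1↦0, 2↦2, 3↦1}  →  V:3 E:1  edges: 0-p->2
normal form: no rule applies after step 6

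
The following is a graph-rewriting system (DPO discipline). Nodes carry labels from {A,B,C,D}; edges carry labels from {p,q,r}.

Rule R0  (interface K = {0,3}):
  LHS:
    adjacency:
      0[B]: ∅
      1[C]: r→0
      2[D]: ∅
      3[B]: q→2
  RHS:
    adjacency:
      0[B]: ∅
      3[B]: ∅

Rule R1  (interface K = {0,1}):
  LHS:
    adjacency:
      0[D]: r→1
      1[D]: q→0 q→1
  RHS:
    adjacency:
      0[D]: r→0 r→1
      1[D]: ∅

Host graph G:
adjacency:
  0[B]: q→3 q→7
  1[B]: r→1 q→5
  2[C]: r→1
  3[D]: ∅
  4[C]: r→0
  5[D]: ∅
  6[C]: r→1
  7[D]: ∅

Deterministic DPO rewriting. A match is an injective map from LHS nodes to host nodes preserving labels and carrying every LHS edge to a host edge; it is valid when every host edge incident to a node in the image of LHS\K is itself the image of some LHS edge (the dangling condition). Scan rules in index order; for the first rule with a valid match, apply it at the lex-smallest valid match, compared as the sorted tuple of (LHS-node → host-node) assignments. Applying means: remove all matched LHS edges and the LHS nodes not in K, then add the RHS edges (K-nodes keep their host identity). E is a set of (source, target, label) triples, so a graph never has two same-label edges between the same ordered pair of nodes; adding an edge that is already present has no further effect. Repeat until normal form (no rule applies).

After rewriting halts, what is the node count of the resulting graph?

initial: |V|=8 |E|=7  E = 0-q->3 0-q->7 1-r->1 1-q->5 2-r->1 4-r->0 6-r->1
step 1: apply R0 at {0↦0, 1↦4, 2↦5, 3↦1}  → |V|=6 |E|=5  E = 0-q->3 0-q->7 1-r->1 2-r->1 6-r->1
step 2: apply R0 at {0↦1, 1↦2, 2↦3, 3↦0}  → |V|=4 |E|=3  E = 0-q->7 1-r->1 6-r->1
step 3: apply R0 at {0↦1, 1↦6, 2↦7, 3↦0}  → |V|=2 |E|=1  E = 1-r->1
normal form: no rule applies after step 3
NF nodes: {0:B, 1:B}

Answer: 2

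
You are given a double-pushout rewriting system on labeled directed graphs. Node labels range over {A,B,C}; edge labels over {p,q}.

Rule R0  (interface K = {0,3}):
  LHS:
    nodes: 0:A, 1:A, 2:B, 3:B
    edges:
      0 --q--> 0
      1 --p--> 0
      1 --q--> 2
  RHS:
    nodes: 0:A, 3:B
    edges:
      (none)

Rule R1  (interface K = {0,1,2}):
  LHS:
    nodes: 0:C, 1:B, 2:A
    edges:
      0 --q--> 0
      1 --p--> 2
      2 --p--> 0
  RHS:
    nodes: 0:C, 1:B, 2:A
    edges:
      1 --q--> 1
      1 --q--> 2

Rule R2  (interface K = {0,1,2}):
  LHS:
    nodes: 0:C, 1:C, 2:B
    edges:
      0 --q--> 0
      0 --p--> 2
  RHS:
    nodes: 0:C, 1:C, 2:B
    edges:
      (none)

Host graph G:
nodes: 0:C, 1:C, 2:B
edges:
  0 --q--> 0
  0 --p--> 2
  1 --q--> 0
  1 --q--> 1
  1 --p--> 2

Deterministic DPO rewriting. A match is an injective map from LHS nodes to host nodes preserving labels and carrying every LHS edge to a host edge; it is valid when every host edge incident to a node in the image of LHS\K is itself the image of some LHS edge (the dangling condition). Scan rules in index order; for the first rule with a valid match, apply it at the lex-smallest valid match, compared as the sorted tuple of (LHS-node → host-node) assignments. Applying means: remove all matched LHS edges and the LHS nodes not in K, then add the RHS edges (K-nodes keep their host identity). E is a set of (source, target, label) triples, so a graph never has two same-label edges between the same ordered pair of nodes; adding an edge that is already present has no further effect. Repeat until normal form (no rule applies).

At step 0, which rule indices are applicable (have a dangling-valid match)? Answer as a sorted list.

R0: no valid match — LHS pattern not found
R1: no valid match — LHS pattern not found
R2: 2 valid matches — {0↦0, 1↦1, 2↦2}, {0↦1, 1↦0, 2↦2}

Answer: [R2]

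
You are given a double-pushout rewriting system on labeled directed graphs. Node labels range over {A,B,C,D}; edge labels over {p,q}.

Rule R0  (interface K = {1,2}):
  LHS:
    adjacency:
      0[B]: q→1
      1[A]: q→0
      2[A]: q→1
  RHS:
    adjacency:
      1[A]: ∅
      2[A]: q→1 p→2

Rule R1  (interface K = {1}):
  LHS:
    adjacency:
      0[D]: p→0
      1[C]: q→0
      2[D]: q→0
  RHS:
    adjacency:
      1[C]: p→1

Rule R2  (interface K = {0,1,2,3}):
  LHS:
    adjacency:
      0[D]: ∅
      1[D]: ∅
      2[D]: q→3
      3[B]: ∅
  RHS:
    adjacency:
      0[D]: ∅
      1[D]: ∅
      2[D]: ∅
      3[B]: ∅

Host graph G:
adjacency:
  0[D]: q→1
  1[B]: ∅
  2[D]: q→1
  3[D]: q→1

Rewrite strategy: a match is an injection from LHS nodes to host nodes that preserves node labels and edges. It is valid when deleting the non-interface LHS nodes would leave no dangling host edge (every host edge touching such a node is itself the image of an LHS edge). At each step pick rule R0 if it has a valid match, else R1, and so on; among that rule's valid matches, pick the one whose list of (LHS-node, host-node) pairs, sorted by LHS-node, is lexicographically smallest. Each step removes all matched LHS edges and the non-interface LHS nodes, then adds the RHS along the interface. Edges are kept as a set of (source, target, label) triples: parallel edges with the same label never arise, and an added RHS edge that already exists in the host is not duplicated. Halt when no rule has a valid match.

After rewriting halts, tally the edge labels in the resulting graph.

[0] host  ⇒  4 nodes, 3 edges  {0-q->1 2-q->1 3-q->1}
[1] R2 @ {0↦0, 1↦2, 2↦3, 3↦1}  ⇒  4 nodes, 2 edges  {0-q->1 2-q->1}
[2] R2 @ {0↦0, 1↦3, 2↦2, 3↦1}  ⇒  4 nodes, 1 edges  {0-q->1}
[3] R2 @ {0↦2, 1↦3, 2↦0, 3↦1}  ⇒  4 nodes, 0 edges  {∅}
normal form: no rule applies after step 3
NF edges: []

Answer: (no edges)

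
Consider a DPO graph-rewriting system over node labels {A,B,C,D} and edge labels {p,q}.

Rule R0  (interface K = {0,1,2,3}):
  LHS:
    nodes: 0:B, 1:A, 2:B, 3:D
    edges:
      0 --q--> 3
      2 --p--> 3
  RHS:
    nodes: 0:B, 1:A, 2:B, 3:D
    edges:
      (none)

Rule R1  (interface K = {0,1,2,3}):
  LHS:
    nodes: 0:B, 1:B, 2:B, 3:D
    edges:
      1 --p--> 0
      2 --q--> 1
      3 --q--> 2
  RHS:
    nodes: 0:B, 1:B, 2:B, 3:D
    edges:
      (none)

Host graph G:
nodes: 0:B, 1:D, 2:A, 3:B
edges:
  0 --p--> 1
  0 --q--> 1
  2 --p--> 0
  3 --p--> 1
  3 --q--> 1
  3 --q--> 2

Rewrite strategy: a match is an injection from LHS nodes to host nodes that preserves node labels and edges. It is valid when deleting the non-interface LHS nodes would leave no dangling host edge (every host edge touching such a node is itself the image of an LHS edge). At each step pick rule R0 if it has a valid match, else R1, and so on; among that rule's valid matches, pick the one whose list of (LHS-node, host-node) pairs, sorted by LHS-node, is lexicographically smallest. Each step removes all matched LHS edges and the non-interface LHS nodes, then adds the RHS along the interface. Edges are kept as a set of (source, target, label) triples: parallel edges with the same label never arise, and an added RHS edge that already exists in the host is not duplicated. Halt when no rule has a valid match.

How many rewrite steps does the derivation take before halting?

Answer: 2

Rewrite trace:
[0] host  ⇒  4 nodes, 6 edges  {0-p->1 0-q->1 2-p->0 3-p->1 3-q->1 3-q->2}
[1] R0 @ {0↦0, 1↦2, 2↦3, 3↦1}  ⇒  4 nodes, 4 edges  {0-p->1 2-p->0 3-q->1 3-q->2}
[2] R0 @ {0↦3, 1↦2, 2↦0, 3↦1}  ⇒  4 nodes, 2 edges  {2-p->0 3-q->2}
final graph: no rule applies after step 2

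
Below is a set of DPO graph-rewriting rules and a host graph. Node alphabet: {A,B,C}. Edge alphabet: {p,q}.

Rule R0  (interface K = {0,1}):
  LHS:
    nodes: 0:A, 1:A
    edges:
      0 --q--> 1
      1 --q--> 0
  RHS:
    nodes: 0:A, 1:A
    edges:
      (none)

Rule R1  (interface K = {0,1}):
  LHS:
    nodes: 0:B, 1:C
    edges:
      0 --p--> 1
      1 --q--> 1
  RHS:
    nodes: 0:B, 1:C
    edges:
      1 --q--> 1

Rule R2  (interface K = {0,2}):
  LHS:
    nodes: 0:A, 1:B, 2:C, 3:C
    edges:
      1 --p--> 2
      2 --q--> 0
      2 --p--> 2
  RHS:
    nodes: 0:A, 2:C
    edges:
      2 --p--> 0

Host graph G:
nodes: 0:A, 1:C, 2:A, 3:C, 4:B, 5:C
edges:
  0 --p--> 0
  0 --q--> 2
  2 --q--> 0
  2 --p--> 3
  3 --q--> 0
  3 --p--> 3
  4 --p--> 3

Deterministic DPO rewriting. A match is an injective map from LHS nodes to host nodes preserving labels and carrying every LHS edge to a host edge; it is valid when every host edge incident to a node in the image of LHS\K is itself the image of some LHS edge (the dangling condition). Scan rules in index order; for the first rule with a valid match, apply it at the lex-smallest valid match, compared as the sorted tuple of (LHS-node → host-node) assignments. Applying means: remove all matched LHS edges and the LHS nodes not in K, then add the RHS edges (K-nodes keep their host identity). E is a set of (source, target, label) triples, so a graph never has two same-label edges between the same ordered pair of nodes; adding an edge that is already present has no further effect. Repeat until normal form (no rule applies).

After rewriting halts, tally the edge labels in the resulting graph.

Answer: p:3

Steps:
start.  V:6 E:7  edges: 0-p->0 0-q->2 2-q->0 2-p->3 3-q->0 3-p->3 4-p->3
1. fire R0 via {0↦0, 1↦2}  →  V:6 E:5  edges: 0-p->0 2-p->3 3-q->0 3-p->3 4-p->3
2. fire R2 via {0↦0, 1↦4, 2↦3, 3↦1}  →  V:4 E:3  edges: 0-p->0 2-p->3 3-p->0
halt: no rule applies after step 2
NF edges: [(0, 0, 'p'), (2, 3, 'p'), (3, 0, 'p')]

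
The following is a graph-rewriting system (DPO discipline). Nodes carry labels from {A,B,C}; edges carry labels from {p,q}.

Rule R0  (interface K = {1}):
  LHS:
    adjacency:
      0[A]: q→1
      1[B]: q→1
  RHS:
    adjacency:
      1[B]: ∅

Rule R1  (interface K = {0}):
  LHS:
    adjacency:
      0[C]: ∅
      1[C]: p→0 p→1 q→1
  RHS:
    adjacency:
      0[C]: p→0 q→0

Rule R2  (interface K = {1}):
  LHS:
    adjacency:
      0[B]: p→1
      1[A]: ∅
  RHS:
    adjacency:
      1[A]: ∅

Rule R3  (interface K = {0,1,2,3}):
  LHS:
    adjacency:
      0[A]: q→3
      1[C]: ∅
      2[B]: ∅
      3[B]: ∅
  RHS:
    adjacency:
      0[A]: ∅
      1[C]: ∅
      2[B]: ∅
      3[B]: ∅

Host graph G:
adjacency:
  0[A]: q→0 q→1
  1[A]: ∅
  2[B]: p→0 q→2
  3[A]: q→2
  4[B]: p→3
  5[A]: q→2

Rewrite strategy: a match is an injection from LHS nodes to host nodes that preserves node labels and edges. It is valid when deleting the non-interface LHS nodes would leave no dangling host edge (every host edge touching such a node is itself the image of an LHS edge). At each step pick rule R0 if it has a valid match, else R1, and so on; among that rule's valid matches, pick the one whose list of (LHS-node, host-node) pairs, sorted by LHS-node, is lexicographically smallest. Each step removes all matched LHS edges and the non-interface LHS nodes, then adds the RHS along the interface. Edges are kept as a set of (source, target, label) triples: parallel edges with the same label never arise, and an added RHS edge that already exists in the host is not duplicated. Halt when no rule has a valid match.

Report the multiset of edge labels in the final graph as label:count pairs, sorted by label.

start.  V:6 E:7  edges: 0-q->0 0-q->1 2-p->0 2-q->2 3-q->2 4-p->3 5-q->2
1. fire R0 via {0↦5, 1↦2}  →  V:5 E:5  edges: 0-q->0 0-q->1 2-p->0 3-q->2 4-p->3
2. fire R2 via {0↦4, 1↦3}  →  V:4 E:4  edges: 0-q->0 0-q->1 2-p->0 3-q->2
normal form: no rule applies after step 2
NF edges: [(0, 0, 'q'), (0, 1, 'q'), (2, 0, 'p'), (3, 2, 'q')]

Answer: p:1 q:3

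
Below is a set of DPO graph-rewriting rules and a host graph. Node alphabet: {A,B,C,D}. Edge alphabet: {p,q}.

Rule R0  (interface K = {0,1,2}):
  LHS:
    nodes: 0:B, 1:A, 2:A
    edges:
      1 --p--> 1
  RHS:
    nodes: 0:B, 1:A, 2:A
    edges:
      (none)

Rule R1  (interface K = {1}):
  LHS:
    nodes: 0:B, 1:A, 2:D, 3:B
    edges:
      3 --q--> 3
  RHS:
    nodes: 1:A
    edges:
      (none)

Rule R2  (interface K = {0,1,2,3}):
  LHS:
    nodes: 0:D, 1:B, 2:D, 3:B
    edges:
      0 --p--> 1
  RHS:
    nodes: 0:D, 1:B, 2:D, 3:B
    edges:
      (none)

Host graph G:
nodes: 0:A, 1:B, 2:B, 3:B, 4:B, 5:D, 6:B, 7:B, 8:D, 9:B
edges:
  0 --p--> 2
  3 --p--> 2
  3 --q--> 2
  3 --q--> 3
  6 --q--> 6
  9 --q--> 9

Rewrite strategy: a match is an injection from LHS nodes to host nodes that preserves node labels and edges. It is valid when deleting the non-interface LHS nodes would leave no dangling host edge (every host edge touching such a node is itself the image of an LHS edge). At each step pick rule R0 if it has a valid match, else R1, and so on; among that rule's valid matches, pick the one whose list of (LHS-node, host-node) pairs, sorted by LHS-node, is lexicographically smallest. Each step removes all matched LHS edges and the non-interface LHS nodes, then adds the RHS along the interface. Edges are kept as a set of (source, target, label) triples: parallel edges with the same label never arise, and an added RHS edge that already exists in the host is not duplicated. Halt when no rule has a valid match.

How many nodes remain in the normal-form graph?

initial: |V|=10 |E|=6  E = 0-p->2 3-p->2 3-q->2 3-q->3 6-q->6 9-q->9
step 1: apply R1 at {0↦1, 1↦0, 2↦5, 3↦6}  → |V|=7 |E|=5  E = 0-p->2 3-p->2 3-q->2 3-q->3 9-q->9
step 2: apply R1 at {0↦4, 1↦0, 2↦8, 3↦9}  → |V|=4 |E|=4  E = 0-p->2 3-p->2 3-q->2 3-q->3
normal form: no rule applies after step 2
NF nodes: {0:A, 2:B, 3:B, 7:B}

Answer: 4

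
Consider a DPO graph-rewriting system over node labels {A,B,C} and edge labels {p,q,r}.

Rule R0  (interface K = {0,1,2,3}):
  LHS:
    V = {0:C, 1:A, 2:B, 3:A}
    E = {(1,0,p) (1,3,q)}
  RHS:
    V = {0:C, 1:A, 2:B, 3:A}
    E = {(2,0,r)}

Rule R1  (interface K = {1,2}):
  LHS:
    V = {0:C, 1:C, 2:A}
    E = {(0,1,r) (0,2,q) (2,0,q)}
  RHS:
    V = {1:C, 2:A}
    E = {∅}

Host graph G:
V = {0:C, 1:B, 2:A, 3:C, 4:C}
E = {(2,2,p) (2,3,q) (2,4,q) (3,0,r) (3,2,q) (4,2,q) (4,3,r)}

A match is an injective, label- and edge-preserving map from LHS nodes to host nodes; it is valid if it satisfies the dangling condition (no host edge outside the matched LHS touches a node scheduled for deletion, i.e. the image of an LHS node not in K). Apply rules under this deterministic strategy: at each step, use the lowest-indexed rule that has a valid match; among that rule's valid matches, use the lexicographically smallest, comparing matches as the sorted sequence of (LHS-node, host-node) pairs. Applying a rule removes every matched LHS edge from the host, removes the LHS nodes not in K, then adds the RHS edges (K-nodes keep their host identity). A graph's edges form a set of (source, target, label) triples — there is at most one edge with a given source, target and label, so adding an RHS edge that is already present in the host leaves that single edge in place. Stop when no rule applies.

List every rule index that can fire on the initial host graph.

R0: no valid match — LHS pattern not found
R1: 1 valid match — {0↦4, 1↦3, 2↦2}

Answer: [R1]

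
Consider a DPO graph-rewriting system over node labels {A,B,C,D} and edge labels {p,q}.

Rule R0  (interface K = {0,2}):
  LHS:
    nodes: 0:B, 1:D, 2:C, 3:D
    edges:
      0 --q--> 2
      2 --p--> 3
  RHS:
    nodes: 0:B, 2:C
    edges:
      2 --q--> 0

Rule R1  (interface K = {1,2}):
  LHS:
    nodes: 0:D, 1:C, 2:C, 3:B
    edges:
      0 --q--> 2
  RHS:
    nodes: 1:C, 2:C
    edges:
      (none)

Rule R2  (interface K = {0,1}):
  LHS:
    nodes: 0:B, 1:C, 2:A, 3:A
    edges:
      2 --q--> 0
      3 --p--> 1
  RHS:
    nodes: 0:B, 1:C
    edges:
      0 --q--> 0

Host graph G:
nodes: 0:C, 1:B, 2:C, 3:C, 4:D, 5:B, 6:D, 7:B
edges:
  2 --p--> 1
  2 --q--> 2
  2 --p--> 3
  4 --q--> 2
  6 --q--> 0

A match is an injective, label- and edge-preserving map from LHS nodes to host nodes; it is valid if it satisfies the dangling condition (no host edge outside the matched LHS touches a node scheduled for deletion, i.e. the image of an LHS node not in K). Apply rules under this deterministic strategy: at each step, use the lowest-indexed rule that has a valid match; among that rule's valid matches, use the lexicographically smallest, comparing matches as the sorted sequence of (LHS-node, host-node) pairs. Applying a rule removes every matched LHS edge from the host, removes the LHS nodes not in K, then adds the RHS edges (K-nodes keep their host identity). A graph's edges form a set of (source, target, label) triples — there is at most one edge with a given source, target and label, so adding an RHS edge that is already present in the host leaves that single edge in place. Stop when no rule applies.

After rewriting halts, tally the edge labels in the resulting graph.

[0] host  ⇒  8 nodes, 5 edges  {2-p->1 2-q->2 2-p->3 4-q->2 6-q->0}
[1] R1 @ {0↦4, 1↦0, 2↦2, 3↦5}  ⇒  6 nodes, 4 edges  {2-p->1 2-q->2 2-p->3 6-q->0}
[2] R1 @ {0↦6, 1↦2, 2↦0, 3↦7}  ⇒  4 nodes, 3 edges  {2-p->1 2-q->2 2-p->3}
final graph: no rule applies after step 2
NF edges: [(2, 1, 'p'), (2, 2, 'q'), (2, 3, 'p')]

Answer: p:2 q:1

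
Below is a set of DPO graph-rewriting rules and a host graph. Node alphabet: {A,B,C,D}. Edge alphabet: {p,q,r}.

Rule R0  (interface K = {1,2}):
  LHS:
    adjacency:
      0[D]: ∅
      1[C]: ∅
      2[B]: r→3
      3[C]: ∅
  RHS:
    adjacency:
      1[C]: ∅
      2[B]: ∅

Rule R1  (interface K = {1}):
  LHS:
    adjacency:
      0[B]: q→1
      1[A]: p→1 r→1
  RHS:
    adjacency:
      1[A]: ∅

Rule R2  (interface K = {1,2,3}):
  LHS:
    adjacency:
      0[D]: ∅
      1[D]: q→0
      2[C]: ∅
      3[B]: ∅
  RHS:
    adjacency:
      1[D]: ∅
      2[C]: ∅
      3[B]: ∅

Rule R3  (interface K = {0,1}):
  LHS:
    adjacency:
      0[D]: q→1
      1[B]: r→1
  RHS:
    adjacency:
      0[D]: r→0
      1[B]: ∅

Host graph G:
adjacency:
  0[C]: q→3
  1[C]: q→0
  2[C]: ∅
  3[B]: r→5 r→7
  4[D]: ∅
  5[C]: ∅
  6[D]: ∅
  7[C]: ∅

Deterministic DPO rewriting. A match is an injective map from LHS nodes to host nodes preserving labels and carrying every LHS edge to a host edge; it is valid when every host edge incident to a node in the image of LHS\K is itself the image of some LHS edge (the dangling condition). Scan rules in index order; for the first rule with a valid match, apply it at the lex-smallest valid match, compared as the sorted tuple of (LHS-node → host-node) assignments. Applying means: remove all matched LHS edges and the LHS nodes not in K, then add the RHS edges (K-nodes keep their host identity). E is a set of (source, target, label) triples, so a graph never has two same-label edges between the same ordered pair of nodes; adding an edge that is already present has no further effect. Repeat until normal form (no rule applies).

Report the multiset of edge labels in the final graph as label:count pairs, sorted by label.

Answer: q:2

Derivation:
start.  V:8 E:4  edges: 0-q->3 1-q->0 3-r->5 3-r->7
1. fire R0 via {0↦4, 1↦0, 2↦3, 3↦5}  →  V:6 E:3  edges: 0-q->3 1-q->0 3-r->7
2. fire R0 via {0↦6, 1↦0, 2↦3, 3↦7}  →  V:4 E:2  edges: 0-q->3 1-q->0
normal form: no rule applies after step 2
NF edges: [(0, 3, 'q'), (1, 0, 'q')]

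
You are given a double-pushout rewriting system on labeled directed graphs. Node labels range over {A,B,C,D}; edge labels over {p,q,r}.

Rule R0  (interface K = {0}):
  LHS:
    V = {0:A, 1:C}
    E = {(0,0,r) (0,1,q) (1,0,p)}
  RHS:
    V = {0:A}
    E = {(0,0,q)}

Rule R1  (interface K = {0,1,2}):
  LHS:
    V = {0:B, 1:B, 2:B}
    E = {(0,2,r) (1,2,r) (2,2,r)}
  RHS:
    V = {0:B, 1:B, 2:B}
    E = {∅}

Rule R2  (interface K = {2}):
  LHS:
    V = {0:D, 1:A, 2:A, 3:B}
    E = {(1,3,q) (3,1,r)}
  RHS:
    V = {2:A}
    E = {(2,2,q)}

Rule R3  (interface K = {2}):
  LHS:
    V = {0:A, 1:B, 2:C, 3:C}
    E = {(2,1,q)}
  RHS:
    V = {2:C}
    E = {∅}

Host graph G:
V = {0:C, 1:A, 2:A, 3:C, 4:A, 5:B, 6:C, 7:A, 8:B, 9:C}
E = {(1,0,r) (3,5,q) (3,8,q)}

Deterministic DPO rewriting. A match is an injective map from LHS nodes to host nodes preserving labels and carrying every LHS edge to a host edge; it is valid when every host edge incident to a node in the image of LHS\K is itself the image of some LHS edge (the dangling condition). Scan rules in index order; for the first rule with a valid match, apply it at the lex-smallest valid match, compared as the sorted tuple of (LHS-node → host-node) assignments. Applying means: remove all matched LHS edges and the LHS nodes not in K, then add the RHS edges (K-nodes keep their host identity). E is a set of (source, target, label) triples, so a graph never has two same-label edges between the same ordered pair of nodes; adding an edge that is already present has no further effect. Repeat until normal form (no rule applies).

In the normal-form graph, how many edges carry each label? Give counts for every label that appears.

start.  V:10 E:3  edges: 1-r->0 3-q->5 3-q->8
1. fire R3 via {0↦2, 1↦5, 2↦3, 3↦6}  →  V:7 E:2  edges: 1-r->0 3-q->8
2. fire R3 via {0↦4, 1↦8, 2↦3, 3↦9}  →  V:4 E:1  edges: 1-r->0
halt: no rule applies after step 2
NF edges: [(1, 0, 'r')]

Answer: r:1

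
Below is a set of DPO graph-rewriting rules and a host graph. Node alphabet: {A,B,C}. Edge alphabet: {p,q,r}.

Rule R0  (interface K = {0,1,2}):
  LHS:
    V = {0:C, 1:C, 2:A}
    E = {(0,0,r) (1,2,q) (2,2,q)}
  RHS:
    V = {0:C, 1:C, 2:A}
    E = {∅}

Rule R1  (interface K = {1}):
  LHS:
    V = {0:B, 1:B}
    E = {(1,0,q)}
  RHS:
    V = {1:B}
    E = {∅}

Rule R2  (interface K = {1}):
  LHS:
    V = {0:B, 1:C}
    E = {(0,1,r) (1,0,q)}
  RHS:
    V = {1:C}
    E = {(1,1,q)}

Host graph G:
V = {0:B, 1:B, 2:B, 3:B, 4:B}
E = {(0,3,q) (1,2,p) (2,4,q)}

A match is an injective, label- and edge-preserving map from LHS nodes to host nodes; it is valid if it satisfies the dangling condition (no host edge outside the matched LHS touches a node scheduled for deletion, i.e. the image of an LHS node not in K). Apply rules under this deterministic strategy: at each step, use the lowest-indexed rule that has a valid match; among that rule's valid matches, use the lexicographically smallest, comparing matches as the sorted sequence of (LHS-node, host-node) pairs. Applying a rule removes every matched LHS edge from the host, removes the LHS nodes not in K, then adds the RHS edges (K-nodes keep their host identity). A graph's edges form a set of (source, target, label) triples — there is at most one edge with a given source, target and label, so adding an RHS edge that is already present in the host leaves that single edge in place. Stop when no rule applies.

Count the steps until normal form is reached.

Answer: 2

Rewrite trace:
initial: |V|=5 |E|=3  E = 0-q->3 1-p->2 2-q->4
step 1: apply R1 at {0↦3, 1↦0}  → |V|=4 |E|=2  E = 1-p->2 2-q->4
step 2: apply R1 at {0↦4, 1↦2}  → |V|=3 |E|=1  E = 1-p->2
normal form: no rule applies after step 2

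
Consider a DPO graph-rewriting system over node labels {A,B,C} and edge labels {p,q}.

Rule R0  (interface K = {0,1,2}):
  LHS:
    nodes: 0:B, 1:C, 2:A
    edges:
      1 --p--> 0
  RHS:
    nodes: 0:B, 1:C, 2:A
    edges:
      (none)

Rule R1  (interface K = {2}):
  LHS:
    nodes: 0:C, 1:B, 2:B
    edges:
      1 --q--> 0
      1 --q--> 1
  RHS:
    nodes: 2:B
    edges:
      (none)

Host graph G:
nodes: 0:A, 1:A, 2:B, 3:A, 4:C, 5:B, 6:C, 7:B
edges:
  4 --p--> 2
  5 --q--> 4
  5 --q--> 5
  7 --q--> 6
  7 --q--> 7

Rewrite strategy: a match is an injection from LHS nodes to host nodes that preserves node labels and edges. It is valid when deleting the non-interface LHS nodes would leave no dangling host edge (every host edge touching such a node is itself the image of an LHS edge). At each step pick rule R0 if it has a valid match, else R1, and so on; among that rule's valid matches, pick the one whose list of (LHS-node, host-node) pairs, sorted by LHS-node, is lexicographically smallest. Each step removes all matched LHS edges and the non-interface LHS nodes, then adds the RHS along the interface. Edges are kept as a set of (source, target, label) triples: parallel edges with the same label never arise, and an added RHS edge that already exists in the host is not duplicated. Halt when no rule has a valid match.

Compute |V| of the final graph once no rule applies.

Answer: 4

Derivation:
start.  V:8 E:5  edges: 4-p->2 5-q->4 5-q->5 7-q->6 7-q->7
1. fire R0 via {0↦2, 1↦4, 2↦0}  →  V:8 E:4  edges: 5-q->4 5-q->5 7-q->6 7-q->7
2. fire R1 via {0↦4, 1↦5, 2↦2}  →  V:6 E:2  edges: 7-q->6 7-q->7
3. fire R1 via {0↦6, 1↦7, 2↦2}  →  V:4 E:0  edges: ∅
final graph: no rule applies after step 3
NF nodes: {0:A, 1:A, 2:B, 3:A}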